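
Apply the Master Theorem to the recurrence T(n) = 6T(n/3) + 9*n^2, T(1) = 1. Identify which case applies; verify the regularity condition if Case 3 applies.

a=6, b=3, f(n)=9*n^2.
log_3(6) = 1.631 < 2.
f(n) = Omega(n^(1.631+epsilon)) for some epsilon > 0, so Case 3 is the candidate.
Regularity: a*f(n/b) = 6*9*(n/3)^2 = (6/9)*9*n^2 <= c*f(n) with c = 6/9 < 1. Satisfied.
Case 3: T(n) = Theta(n^2).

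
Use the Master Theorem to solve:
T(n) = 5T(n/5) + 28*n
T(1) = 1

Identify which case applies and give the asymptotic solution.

a=5, b=5, f(n)=28*n.
log_5(5) = 1, so n^(log_b(a)) = n.
f(n) = Theta(n), so Case 2 applies.
T(n) = Theta(n log n).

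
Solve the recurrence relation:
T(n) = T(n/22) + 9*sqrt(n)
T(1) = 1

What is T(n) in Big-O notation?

Each level contributes sqrt(n/22^k). Geometric series with ratio 1/sqrt(22) < 1 sums to O(sqrt(n)).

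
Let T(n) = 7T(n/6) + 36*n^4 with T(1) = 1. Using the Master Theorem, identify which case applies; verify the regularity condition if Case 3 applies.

a=7, b=6, f(n)=36*n^4.
log_6(7) = 1.086 < 4.
f(n) = Omega(n^(1.086+epsilon)) for some epsilon > 0, so Case 3 is the candidate.
Regularity: a*f(n/b) = 7*36*(n/6)^4 = (7/1296)*36*n^4 <= c*f(n) with c = 7/1296 < 1. Satisfied.
Case 3: T(n) = Theta(n^4).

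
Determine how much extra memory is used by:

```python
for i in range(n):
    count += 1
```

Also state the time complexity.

Space complexity: O(1).
Only a constant amount of auxiliary storage is used; nothing grows with n.
Time complexity: O(n).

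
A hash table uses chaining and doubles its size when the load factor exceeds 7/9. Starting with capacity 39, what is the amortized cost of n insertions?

Rehashing occurs when load exceeds 7/9. Total rehash cost is geometric series summing to O(n). Each insertion itself is O(1). Amortized: O(1).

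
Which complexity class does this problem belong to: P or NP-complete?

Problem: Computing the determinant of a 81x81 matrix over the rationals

This problem is in P: Gaussian elimination runs in O(n^3).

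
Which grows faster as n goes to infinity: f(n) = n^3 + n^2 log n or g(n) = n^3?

f(n) = n^3 + n^2 log n and g(n) = n^3 are Theta of each other: the lower-order n^2 log n term is o(n^3); both are Theta(n^3).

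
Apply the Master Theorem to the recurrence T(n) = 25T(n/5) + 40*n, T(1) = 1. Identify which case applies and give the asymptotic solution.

a=25, b=5, f(n)=40*n.
log_5(25) = 2 > 1.
Since f(n) = O(n^1) is polynomially smaller than n^2, Case 1 applies.
T(n) = Theta(n^2).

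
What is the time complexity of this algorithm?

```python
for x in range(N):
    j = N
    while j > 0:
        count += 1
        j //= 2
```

Time complexity: O(n log n).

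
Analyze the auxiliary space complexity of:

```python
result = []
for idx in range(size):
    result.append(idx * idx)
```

Space complexity: O(n).
Auxiliary storage grows linearly with the input size n in the worst case.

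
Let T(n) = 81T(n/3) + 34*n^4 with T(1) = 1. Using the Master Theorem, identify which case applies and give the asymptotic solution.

a=81, b=3, f(n)=34*n^4.
log_3(81) = 4, so n^(log_b(a)) = n^4.
f(n) = Theta(n^4), so Case 2 applies.
T(n) = Theta(n^4 log n).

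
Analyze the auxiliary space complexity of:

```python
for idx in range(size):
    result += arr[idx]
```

Space complexity: O(1).
Only a constant amount of auxiliary storage is used; nothing grows with n.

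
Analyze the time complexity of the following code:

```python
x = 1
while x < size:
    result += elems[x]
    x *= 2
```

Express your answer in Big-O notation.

Time complexity: O(log n).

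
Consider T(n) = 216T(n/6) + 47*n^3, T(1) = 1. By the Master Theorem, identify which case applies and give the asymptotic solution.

a=216, b=6, f(n)=47*n^3.
log_6(216) = 3, so n^(log_b(a)) = n^3.
f(n) = Theta(n^3), so Case 2 applies.
T(n) = Theta(n^3 log n).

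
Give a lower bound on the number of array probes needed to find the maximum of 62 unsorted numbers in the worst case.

Adversary: any unprobed cell could hold a value larger than everything seen so far. If fewer than 62 cells are probed, the adversary places the max in an unprobed cell. So all 62 cells must be examined; together with 62-1 comparisons this is tight.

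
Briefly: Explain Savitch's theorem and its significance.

Savitch's theorem states that NSPACE(f(n)) is contained in DSPACE(f(n)^2) for f(n) >= log n. In particular, NPSPACE = PSPACE, meaning nondeterminism does not significantly help for space-bounded computation. This contrasts with time, where we do not know if P = NP.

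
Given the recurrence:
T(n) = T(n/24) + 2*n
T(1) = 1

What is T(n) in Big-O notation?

Geometric series: 2*n*(1 + 1/24 + 1/24^2 + ...) = O(n). T(n) = O(n).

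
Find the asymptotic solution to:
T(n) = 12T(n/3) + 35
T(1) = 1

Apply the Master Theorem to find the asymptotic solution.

a=12, b=3, f(n)=35. log_3(12) = 2.262. Case 1 of Master Theorem: T(n) = O(n^2.262).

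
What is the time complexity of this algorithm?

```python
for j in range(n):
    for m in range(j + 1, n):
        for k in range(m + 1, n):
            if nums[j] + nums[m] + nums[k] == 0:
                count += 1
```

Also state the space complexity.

Time complexity: O(n^3).
Space complexity: O(1).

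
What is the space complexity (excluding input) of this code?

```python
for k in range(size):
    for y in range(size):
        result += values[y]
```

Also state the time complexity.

Space complexity: O(1).
Only a constant amount of auxiliary storage is used; nothing grows with n.
Time complexity: O(n^2).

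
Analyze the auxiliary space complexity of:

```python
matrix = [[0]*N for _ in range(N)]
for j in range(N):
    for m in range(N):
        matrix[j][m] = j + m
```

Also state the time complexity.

Space complexity: O(n^2).
A 2D structure of size n x n is allocated.
Time complexity: O(n^2).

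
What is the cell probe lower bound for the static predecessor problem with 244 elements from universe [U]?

The Patrascu-Thorup lower bound shows any data structure on n = 244 elements using O(n * polylog(n)) space requires Omega(log log U) query time. van Emde Boas trees achieve O(log log U) with O(U) space.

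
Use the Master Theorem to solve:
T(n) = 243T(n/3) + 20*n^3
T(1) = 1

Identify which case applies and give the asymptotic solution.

a=243, b=3, f(n)=20*n^3.
log_3(243) = 5 > 3.
Since f(n) = O(n^3) is polynomially smaller than n^5, Case 1 applies.
T(n) = Theta(n^5).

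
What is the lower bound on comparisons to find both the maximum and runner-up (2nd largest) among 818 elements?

Lower bound: finding the max needs 818-1 comparisons. By an adversary weight-doubling argument, the maximum element must personally win at least ceil(log_2(818)) = 10 comparisons in any correct algorithm. The 2nd largest is among those 10 direct losers, and distinguishing it requires 10-1 more comparisons. Total >= 818-1 + 10-1 = 826. A balanced tournament achieves this bound exactly.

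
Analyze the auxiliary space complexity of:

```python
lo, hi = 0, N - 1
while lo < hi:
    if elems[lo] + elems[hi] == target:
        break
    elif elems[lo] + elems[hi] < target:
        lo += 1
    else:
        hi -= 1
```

Space complexity: O(1).
Only a constant amount of auxiliary storage is used; nothing grows with n.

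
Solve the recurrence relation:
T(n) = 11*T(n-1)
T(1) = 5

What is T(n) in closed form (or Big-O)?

Each step multiplies by 11. T(n) = T(1)*11^(n-1) = 5*11^(n-1).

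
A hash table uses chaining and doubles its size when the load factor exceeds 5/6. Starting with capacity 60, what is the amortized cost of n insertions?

Rehashing occurs when load exceeds 5/6. Total rehash cost is geometric series summing to O(n). Each insertion itself is O(1). Amortized: O(1).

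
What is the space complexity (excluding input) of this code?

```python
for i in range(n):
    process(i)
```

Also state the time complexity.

Space complexity: O(1).
Only a constant amount of auxiliary storage is used; nothing grows with n.
Time complexity: O(n).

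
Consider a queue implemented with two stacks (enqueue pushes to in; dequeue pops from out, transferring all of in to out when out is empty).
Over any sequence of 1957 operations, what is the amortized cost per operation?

Each element is pushed to in once, popped once, pushed to out once, and popped once: 4 unit operations over its lifetime. Over 1957 operations the total work is O(1957). Amortized O(1) per enqueue/dequeue.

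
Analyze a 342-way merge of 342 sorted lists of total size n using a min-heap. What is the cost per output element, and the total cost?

Maintain a min-heap of size 342 holding the current head of each list. Each output step does one extract-min (O(log 342)) and one insert of that list's next element (O(log 342)). Each of the n elements passes through the heap exactly once, so the total cost is O(n log 342), i.e. O(log 342) per output element.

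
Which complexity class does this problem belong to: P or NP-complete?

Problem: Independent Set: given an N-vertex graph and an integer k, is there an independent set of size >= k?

This problem is NP-complete: complement of Clique (with k part of the input).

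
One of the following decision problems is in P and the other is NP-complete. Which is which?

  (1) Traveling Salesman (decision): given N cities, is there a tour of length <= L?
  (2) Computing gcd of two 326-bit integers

(1) is NP-complete: reduces from Hamiltonian Cycle.
(2) is P: the Euclidean algorithm runs in polynomial time in the bit-length.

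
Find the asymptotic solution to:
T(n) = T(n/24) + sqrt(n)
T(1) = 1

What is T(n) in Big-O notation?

Each level contributes sqrt(n/24^k). Geometric series with ratio 1/sqrt(24) < 1 sums to O(sqrt(n)).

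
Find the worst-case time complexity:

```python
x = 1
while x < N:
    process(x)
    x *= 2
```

Time complexity: O(log n).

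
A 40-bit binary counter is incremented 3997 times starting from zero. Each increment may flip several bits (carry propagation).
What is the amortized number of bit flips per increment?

Bit i flips on every 2^i-th increment, so over 3997 increments bit i flips floor(3997/2^i) times. Summing over i: total flips < 2 * 3997. Amortized: < 2 = O(1) per increment.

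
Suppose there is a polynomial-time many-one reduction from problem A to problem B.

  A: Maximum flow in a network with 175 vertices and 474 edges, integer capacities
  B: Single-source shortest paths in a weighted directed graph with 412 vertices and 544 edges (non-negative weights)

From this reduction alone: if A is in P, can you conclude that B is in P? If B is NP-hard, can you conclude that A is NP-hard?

A poly-time reduction A <=_p B transfers tractability DOWN (B easy => A easy) and hardness UP (A hard => B hard), not the reverse.
From A in P, the reduction alone does NOT give B in P: any problem in P trivially reduces to SAT, yet SAT is not known to be in P.
From B NP-hard, the reduction alone does NOT give A NP-hard: again, easy problems reduce to hard ones.
(Here in fact A is P and B is P.)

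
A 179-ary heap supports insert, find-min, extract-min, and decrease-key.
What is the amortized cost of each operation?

The 179-ary heap has height O(log_179 n). Insert sifts up: O(log_179 n). Find-min reads the root: O(1). Extract-min sifts down comparing 179 children per level: O(179 * log_179 n). Decrease-key sifts up: O(log_179 n).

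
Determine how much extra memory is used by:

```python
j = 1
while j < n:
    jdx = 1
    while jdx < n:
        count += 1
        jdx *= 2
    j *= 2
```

Space complexity: O(1).
Only a constant amount of auxiliary storage is used; nothing grows with n.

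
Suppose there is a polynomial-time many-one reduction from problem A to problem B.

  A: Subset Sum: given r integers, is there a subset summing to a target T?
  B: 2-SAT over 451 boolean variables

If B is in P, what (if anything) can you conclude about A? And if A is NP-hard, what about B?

A poly-time reduction A <=_p B means any A-instance can be transformed to a B-instance in poly time.
If B is in P: compose the reduction with B's poly-time algorithm to solve A in poly time, so A is in P.
If A is NP-hard: every NP problem reduces to A, which reduces to B; composing reductions, every NP problem reduces to B, so B is NP-hard.
(Here in fact A is NP-complete and B is in P, so no such reduction is known -- its existence would imply P = NP; the analysis concerns only what the assumed reduction would or would not let you conclude.)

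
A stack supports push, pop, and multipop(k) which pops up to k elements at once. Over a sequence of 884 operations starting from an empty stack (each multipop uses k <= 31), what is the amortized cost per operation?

Each element is pushed exactly once and popped at most once (whether by pop or as part of a multipop). So the total number of individual pops over the whole sequence is at most the number of pushes, which is at most 884. Total work <= 2 * 884, hence O(1) amortized per operation.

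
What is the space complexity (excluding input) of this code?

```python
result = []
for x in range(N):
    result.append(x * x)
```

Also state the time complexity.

Space complexity: O(n).
Auxiliary storage grows linearly with the input size n in the worst case.
Time complexity: O(n).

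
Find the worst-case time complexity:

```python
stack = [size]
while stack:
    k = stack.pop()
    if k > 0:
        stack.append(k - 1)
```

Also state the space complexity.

Time complexity: O(n).
Space complexity: O(1).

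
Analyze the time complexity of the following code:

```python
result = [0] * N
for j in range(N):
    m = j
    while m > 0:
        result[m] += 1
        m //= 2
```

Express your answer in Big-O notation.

Time complexity: O(n log n).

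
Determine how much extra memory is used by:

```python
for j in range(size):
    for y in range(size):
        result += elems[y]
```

Space complexity: O(1).
Only a constant amount of auxiliary storage is used; nothing grows with n.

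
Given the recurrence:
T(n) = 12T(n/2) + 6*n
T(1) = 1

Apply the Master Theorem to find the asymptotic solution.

a=12, b=2, f(n)=6*n. log_2(12) = 3.585. Case 1 of Master Theorem: T(n) = O(n^3.585).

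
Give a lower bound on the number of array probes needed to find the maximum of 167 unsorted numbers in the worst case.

Adversary: any unprobed cell could hold a value larger than everything seen so far. If fewer than 167 cells are probed, the adversary places the max in an unprobed cell. So all 167 cells must be examined; together with 167-1 comparisons this is tight.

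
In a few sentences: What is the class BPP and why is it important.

BPP (Bounded-error Probabilistic Polynomial time) is the class of problems solvable by a randomized algorithm in polynomial time with error probability at most 1/3. BPP contains P and is contained in PSPACE. It is widely conjectured that P = BPP, meaning randomness does not help for decision problems.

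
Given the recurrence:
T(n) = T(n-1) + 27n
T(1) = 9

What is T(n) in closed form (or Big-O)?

Unrolling: T(n) = 9 + 27*(2 + 3 + ... + n) = 9 + 27*(n(n+1)/2 - 1) = O(n^2).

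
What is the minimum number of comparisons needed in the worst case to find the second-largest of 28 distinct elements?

Lower bound: finding the max needs 28-1 comparisons. By the adversary weight-doubling argument, the max must personally win >= ceil(log_2(28)) = 5 comparisons; the 2nd-largest is among those 5 losers, needing 5-1 more comparisons. Total >= 28-1 + 5-1 = 31. A balanced knockout tournament achieves this.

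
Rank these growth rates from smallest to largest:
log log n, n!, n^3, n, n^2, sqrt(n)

Ordered by growth rate: log log n < sqrt(n) < n < n^2 < n^3 < n!.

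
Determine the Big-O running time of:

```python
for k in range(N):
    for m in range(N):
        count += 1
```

Time complexity: O(n^2).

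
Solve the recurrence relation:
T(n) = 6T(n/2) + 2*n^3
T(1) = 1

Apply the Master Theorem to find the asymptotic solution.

a=6, b=2, f(n)=2*n^3. log_2(6) = 2.585 < 3. Case 3: T(n) = O(n^3).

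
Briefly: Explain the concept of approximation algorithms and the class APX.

An approximation algorithm finds solutions within a guaranteed factor of optimal in polynomial time. APX is the class of optimization problems with constant-factor polynomial-time approximation algorithms. Vertex Cover is in APX (2-approximation). Unless P = NP, TSP has no constant-factor approximation, but Metric TSP has a 3/2-approximation.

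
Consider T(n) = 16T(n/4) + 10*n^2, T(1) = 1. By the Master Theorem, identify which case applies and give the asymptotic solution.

a=16, b=4, f(n)=10*n^2.
log_4(16) = 2, so n^(log_b(a)) = n^2.
f(n) = Theta(n^2), so Case 2 applies.
T(n) = Theta(n^2 log n).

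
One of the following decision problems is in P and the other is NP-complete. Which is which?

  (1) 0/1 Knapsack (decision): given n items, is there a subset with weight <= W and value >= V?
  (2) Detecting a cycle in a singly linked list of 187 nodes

(1) is NP-complete: reduces from Subset Sum.
(2) is P: Floyd's tortoise-and-hare runs in O(n) time, O(1) space.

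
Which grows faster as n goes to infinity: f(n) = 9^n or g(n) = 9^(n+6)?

f(n) = 9^n and g(n) = 9^(n+6) are Theta of each other: 9^(n+6) = 9^6 * 9^n = Theta(9^n).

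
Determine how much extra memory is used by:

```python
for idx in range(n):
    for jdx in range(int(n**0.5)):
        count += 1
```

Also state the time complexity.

Space complexity: O(1).
Only a constant amount of auxiliary storage is used; nothing grows with n.
Time complexity: O(n * sqrt(n)).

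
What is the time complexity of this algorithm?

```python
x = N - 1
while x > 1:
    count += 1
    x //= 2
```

Time complexity: O(log n).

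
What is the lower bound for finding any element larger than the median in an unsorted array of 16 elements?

To find an element larger than the median of 16 elements, we must see Omega(n) elements. Without seeing enough elements, an adversary can make any unseen element the median.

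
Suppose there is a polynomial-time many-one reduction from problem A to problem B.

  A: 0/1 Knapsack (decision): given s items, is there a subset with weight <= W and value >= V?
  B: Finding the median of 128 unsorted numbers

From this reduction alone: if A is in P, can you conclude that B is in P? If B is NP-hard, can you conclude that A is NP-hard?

A poly-time reduction A <=_p B transfers tractability DOWN (B easy => A easy) and hardness UP (A hard => B hard), not the reverse.
From A in P, the reduction alone does NOT give B in P: any problem in P trivially reduces to SAT, yet SAT is not known to be in P.
From B NP-hard, the reduction alone does NOT give A NP-hard: again, easy problems reduce to hard ones.
(Here in fact A is NP-complete and B is in P, so no such reduction is known -- its existence would imply P = NP; the analysis concerns only what the assumed reduction would or would not let you conclude.)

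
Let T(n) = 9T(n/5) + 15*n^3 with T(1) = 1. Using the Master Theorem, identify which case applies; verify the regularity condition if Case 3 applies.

a=9, b=5, f(n)=15*n^3.
log_5(9) = 1.365 < 3.
f(n) = Omega(n^(1.365+epsilon)) for some epsilon > 0, so Case 3 is the candidate.
Regularity: a*f(n/b) = 9*15*(n/5)^3 = (9/125)*15*n^3 <= c*f(n) with c = 9/125 < 1. Satisfied.
Case 3: T(n) = Theta(n^3).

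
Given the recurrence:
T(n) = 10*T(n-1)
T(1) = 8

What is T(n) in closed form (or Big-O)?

Each step multiplies by 10. T(n) = T(1)*10^(n-1) = 8*10^(n-1).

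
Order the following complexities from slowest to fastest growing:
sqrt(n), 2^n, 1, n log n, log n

Ordered by growth rate: 1 < log n < sqrt(n) < n log n < 2^n.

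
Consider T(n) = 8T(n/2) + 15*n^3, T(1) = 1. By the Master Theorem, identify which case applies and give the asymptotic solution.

a=8, b=2, f(n)=15*n^3.
log_2(8) = 3, so n^(log_b(a)) = n^3.
f(n) = Theta(n^3), so Case 2 applies.
T(n) = Theta(n^3 log n).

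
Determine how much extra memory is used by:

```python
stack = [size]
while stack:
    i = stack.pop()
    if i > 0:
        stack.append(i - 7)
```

Space complexity: O(1).
Only a constant amount of auxiliary storage is used; nothing grows with n.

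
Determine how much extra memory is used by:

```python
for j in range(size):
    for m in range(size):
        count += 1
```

Space complexity: O(1).
Only a constant amount of auxiliary storage is used; nothing grows with n.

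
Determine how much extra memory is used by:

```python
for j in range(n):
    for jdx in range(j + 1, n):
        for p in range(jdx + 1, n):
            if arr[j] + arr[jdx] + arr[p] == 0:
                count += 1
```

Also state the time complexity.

Space complexity: O(1).
Only a constant amount of auxiliary storage is used; nothing grows with n.
Time complexity: O(n^3).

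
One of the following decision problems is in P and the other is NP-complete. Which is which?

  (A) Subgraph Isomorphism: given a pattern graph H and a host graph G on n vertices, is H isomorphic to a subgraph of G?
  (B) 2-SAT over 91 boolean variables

(A) is NP-complete: generalizes Clique and Hamiltonian Path (pattern size is part of the input).
(B) is P: 2-SAT is solvable in linear time via implication-graph SCCs.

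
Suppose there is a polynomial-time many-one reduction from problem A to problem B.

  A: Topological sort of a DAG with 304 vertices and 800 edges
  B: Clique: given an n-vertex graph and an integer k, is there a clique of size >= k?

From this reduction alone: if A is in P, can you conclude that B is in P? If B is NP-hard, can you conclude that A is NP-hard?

A poly-time reduction A <=_p B transfers tractability DOWN (B easy => A easy) and hardness UP (A hard => B hard), not the reverse.
From A in P, the reduction alone does NOT give B in P: any problem in P trivially reduces to SAT, yet SAT is not known to be in P.
From B NP-hard, the reduction alone does NOT give A NP-hard: again, easy problems reduce to hard ones.
(Here in fact A is P and B is NP-complete.)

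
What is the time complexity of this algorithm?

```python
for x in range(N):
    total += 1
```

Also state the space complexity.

Time complexity: O(n).
Space complexity: O(1).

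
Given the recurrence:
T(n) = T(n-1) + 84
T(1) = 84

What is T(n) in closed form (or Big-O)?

Unrolling: T(n) = T(n-1) + 84 = T(n-2) + 2*84 = ... = T(1) + (n-1)*84 = 84 + (n-1)*84 = 84n.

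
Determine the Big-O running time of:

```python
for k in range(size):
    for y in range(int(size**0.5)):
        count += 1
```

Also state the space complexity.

Time complexity: O(n * sqrt(n)).
Space complexity: O(1).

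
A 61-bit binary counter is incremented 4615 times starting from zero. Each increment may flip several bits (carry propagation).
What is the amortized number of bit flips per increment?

Bit i flips on every 2^i-th increment, so over 4615 increments bit i flips floor(4615/2^i) times. Summing over i: total flips < 2 * 4615. Amortized: < 2 = O(1) per increment.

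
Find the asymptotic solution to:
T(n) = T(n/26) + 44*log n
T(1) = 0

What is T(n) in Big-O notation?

Each of the log_26(n) levels adds O(log n). T(n) = O(log^2 n).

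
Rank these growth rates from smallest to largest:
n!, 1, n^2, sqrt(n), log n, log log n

Ordered by growth rate: 1 < log log n < log n < sqrt(n) < n^2 < n!.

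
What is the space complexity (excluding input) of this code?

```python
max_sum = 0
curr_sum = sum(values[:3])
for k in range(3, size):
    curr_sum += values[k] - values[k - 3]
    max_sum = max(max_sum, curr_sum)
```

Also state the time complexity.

Space complexity: O(1).
Only a constant amount of auxiliary storage is used; nothing grows with n.
Time complexity: O(n).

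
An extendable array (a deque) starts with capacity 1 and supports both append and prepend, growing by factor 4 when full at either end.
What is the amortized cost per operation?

Growth at either end copies all elements; capacities form a geometric sequence with ratio 4, so total copy cost over n operations is O(n) (two geometric series). Amortized O(1).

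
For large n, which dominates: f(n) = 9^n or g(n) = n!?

g(n) = n! grows faster: by Stirling n! ~ (n/e)^n sqrt(2*pi*n); (n/e)^n eventually dominates 9^n.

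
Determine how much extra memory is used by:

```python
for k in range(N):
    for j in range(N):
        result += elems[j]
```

Space complexity: O(1).
Only a constant amount of auxiliary storage is used; nothing grows with n.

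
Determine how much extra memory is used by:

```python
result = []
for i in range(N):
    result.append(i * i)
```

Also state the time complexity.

Space complexity: O(n).
Auxiliary storage grows linearly with the input size n in the worst case.
Time complexity: O(n).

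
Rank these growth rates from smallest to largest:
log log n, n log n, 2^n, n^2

Ordered by growth rate: log log n < n log n < n^2 < 2^n.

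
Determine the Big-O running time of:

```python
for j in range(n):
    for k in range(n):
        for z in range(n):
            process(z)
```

Time complexity: O(n^3).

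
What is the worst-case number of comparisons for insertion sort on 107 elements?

Insertion sort on reverse-sorted input: 1 + 2 + ... + (107-1) = 5671 comparisons.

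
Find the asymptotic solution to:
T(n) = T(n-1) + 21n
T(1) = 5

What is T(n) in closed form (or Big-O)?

Unrolling: T(n) = 5 + 21*(2 + 3 + ... + n) = 5 + 21*(n(n+1)/2 - 1) = O(n^2).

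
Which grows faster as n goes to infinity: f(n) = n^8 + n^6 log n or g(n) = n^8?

f(n) = n^8 + n^6 log n and g(n) = n^8 are Theta of each other: the lower-order n^6 log n term is o(n^8); both are Theta(n^8).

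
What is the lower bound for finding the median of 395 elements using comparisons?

To find the median of 395 elements, every element must be compared at least once, so the lower bound is Omega(n). The BFPRT algorithm achieves O(n), making this tight.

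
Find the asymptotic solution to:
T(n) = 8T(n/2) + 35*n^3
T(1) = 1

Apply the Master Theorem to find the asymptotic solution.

a=8, b=2, f(n)=35*n^3. log_2(8) = 3. Case 2: T(n) = O(n^3 log n).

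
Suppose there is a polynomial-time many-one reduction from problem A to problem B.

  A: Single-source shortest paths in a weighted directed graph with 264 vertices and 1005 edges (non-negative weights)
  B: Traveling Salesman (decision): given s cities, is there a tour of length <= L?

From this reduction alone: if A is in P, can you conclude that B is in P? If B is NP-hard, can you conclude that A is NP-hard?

A poly-time reduction A <=_p B transfers tractability DOWN (B easy => A easy) and hardness UP (A hard => B hard), not the reverse.
From A in P, the reduction alone does NOT give B in P: any problem in P trivially reduces to SAT, yet SAT is not known to be in P.
From B NP-hard, the reduction alone does NOT give A NP-hard: again, easy problems reduce to hard ones.
(Here in fact A is P and B is NP-complete.)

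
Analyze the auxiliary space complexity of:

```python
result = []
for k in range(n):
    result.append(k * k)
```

Space complexity: O(n).
Auxiliary storage grows linearly with the input size n in the worst case.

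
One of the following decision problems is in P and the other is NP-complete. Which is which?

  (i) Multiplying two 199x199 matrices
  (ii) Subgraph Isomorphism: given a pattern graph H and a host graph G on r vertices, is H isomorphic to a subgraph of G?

(i) is P: the schoolbook algorithm runs in O(n^3).
(ii) is NP-complete: generalizes Clique and Hamiltonian Path (pattern size is part of the input).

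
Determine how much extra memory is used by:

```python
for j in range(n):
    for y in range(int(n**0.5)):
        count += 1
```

Space complexity: O(1).
Only a constant amount of auxiliary storage is used; nothing grows with n.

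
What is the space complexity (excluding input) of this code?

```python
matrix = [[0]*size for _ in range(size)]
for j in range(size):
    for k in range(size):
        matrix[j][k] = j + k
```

Space complexity: O(n^2).
A 2D structure of size n x n is allocated.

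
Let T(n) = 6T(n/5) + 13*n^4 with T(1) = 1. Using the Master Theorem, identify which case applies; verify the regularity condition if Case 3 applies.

a=6, b=5, f(n)=13*n^4.
log_5(6) = 1.113 < 4.
f(n) = Omega(n^(1.113+epsilon)) for some epsilon > 0, so Case 3 is the candidate.
Regularity: a*f(n/b) = 6*13*(n/5)^4 = (6/625)*13*n^4 <= c*f(n) with c = 6/625 < 1. Satisfied.
Case 3: T(n) = Theta(n^4).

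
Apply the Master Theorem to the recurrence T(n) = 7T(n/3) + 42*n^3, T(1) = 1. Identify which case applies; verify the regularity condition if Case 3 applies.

a=7, b=3, f(n)=42*n^3.
log_3(7) = 1.771 < 3.
f(n) = Omega(n^(1.771+epsilon)) for some epsilon > 0, so Case 3 is the candidate.
Regularity: a*f(n/b) = 7*42*(n/3)^3 = (7/27)*42*n^3 <= c*f(n) with c = 7/27 < 1. Satisfied.
Case 3: T(n) = Theta(n^3).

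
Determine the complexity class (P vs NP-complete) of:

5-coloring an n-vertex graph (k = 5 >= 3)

This problem is NP-complete: graph k-coloring for k>=3 is NP-complete by reduction from 3-SAT.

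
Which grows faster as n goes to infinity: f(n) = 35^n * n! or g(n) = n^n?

f(n) = 35^n * n! grows faster: by Stirling n! ~ sqrt(2 pi n)(n/e)^n, so 35^n n! / n^n ~ (35/e)^n sqrt(2 pi n) -> infinity since 35/e > 1.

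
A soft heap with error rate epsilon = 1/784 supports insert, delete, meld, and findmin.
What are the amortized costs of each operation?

Soft heaps (Chazelle) allow up to an epsilon = 1/784 fraction of elements to have corrupted (raised) keys. Insert is O(log(1/epsilon)) = O(log 784) amortized -- the structure maintains heap-ordered binary trees of rank bounded by O(log(1/epsilon)). Meld concatenates root lists: O(1) amortized. Delete and findmin are O(1) amortized.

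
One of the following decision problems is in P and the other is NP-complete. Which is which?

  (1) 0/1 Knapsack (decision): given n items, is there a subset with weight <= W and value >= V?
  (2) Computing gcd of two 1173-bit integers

(1) is NP-complete: reduces from Subset Sum.
(2) is P: the Euclidean algorithm runs in polynomial time in the bit-length.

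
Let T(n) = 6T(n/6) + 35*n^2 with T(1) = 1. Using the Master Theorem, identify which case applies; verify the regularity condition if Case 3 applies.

a=6, b=6, f(n)=35*n^2.
log_6(6) = 1 < 2.
f(n) = Omega(n^(1+epsilon)) for some epsilon > 0, so Case 3 is the candidate.
Regularity: a*f(n/b) = 6*35*(n/6)^2 = (6/36)*35*n^2 <= c*f(n) with c = 6/36 < 1. Satisfied.
Case 3: T(n) = Theta(n^2).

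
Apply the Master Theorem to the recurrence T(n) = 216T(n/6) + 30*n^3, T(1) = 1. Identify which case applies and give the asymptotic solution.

a=216, b=6, f(n)=30*n^3.
log_6(216) = 3, so n^(log_b(a)) = n^3.
f(n) = Theta(n^3), so Case 2 applies.
T(n) = Theta(n^3 log n).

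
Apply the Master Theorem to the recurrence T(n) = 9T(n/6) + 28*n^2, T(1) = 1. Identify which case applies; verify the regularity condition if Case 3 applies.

a=9, b=6, f(n)=28*n^2.
log_6(9) = 1.226 < 2.
f(n) = Omega(n^(1.226+epsilon)) for some epsilon > 0, so Case 3 is the candidate.
Regularity: a*f(n/b) = 9*28*(n/6)^2 = (9/36)*28*n^2 <= c*f(n) with c = 9/36 < 1. Satisfied.
Case 3: T(n) = Theta(n^2).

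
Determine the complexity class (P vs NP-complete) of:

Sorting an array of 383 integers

This problem is in P: merge sort runs in O(n log n).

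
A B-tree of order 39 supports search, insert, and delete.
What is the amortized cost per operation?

B-tree of order 39 has height O(log_39 n). Each operation traverses the tree height. Splits during insert and merges during delete are O(1) each and occur at most once per level. Total cost per operation: O(log_39 n).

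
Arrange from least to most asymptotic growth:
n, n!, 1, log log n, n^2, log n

Ordered by growth rate: 1 < log log n < log n < n < n^2 < n!.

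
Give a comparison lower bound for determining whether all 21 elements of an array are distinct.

In the algebraic decision-tree model, the YES region for element distinctness on 21 elements has 21! connected components (one per ordering). Ben-Or's theorem then gives a lower bound of Omega(log(n!)) = Omega(n log n).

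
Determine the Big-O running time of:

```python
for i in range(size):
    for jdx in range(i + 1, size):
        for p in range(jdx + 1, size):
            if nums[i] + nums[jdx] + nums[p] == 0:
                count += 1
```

Time complexity: O(n^3).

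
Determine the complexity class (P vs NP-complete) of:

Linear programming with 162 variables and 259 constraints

This problem is in P: the ellipsoid and interior-point methods run in polynomial time.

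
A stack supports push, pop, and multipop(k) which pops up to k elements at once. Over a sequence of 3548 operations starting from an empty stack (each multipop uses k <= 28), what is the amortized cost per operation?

Each element is pushed exactly once and popped at most once (whether by pop or as part of a multipop). So the total number of individual pops over the whole sequence is at most the number of pushes, which is at most 3548. Total work <= 2 * 3548, hence O(1) amortized per operation.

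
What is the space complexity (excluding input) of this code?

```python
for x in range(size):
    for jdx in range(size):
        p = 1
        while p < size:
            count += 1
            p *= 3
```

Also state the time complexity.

Space complexity: O(1).
Only a constant amount of auxiliary storage is used; nothing grows with n.
Time complexity: O(n^2 log n).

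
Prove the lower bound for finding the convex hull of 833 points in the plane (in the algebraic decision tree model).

Reduction from sorting: given 833 numbers x_1,...,x_{833}, map x_i to the point (x_i, x_i^2) on the parabola y = x^2. All points are on the convex hull, and walking the hull gives them in sorted x-order. Since sorting requires Omega(n log n), so does planar convex hull.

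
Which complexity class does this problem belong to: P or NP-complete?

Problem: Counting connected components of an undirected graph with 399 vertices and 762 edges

This problem is in P: BFS/DFS visits each vertex and edge once: O(V+E).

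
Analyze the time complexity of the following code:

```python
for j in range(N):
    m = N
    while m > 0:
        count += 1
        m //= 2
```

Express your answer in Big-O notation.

Time complexity: O(n log n).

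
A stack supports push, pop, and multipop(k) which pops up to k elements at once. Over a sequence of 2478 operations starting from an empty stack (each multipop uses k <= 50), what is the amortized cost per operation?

Each element is pushed exactly once and popped at most once (whether by pop or as part of a multipop). So the total number of individual pops over the whole sequence is at most the number of pushes, which is at most 2478. Total work <= 2 * 2478, hence O(1) amortized per operation.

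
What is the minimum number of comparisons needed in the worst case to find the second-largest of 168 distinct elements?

Lower bound: finding the max needs 168-1 comparisons. By the adversary weight-doubling argument, the max must personally win >= ceil(log_2(168)) = 8 comparisons; the 2nd-largest is among those 8 losers, needing 8-1 more comparisons. Total >= 168-1 + 8-1 = 174. A balanced knockout tournament achieves this.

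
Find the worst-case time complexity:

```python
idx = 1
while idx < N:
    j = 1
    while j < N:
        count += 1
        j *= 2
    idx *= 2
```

Time complexity: O(log^2 n).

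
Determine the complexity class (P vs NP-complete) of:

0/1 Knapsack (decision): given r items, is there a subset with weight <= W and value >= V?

This problem is NP-complete: reduces from Subset Sum.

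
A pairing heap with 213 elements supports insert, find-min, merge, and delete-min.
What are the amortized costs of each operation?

Pairing heaps are self-adjusting heap-ordered trees. Insert and merge link two roots: O(1). Find-min reads the root: O(1). Delete-min removes the root, then pairs children in two passes; amortized cost is O(log 213) = O(log n).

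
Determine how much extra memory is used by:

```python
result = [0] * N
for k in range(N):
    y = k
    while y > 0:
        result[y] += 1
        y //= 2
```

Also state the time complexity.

Space complexity: O(n).
Auxiliary storage grows linearly with the input size n in the worst case.
Time complexity: O(n log n).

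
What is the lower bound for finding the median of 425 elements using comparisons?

To find the median of 425 elements, every element must be compared at least once, so the lower bound is Omega(n). The BFPRT algorithm achieves O(n), making this tight.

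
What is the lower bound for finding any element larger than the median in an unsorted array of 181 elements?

To find an element larger than the median of 181 elements, we must see Omega(n) elements. Without seeing enough elements, an adversary can make any unseen element the median.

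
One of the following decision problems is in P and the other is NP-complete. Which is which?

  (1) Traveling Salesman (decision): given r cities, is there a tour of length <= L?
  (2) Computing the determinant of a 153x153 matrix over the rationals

(1) is NP-complete: reduces from Hamiltonian Cycle.
(2) is P: Gaussian elimination runs in O(n^3).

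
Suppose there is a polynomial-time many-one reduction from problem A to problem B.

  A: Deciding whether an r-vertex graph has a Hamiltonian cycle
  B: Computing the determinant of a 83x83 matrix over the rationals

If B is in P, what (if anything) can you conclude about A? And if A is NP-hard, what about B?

A poly-time reduction A <=_p B means any A-instance can be transformed to a B-instance in poly time.
If B is in P: compose the reduction with B's poly-time algorithm to solve A in poly time, so A is in P.
If A is NP-hard: every NP problem reduces to A, which reduces to B; composing reductions, every NP problem reduces to B, so B is NP-hard.
(Here in fact A is NP-complete and B is in P, so no such reduction is known -- its existence would imply P = NP; the analysis concerns only what the assumed reduction would or would not let you conclude.)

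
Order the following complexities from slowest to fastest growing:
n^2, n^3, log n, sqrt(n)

Ordered by growth rate: log n < sqrt(n) < n^2 < n^3.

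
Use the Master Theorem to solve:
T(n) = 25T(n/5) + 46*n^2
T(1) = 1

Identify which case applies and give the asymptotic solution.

a=25, b=5, f(n)=46*n^2.
log_5(25) = 2, so n^(log_b(a)) = n^2.
f(n) = Theta(n^2), so Case 2 applies.
T(n) = Theta(n^2 log n).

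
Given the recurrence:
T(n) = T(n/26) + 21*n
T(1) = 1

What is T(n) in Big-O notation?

Geometric series: 21*n*(1 + 1/26 + 1/26^2 + ...) = O(n). T(n) = O(n).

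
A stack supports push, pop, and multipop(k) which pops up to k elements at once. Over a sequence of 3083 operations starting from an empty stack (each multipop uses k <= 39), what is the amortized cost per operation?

Each element is pushed exactly once and popped at most once (whether by pop or as part of a multipop). So the total number of individual pops over the whole sequence is at most the number of pushes, which is at most 3083. Total work <= 2 * 3083, hence O(1) amortized per operation.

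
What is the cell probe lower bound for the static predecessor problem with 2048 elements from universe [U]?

The Patrascu-Thorup lower bound shows any data structure on n = 2048 elements using O(n * polylog(n)) space requires Omega(log log U) query time. van Emde Boas trees achieve O(log log U) with O(U) space.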